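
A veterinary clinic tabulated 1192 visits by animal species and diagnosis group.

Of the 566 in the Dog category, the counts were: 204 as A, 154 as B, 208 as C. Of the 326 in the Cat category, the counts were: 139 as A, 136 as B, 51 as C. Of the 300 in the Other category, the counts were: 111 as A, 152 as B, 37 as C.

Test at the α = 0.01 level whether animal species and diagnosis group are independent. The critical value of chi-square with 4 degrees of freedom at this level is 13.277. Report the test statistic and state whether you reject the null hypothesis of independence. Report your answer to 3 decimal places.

Row totals: 566, 326, 300. Column totals: 454, 442, 296. Grand total N = 1192.
Expected counts (row total × column total / N):
  Dog, A: 566×454/1192 = 215.5738
  Dog, B: 566×442/1192 = 209.8758
  Dog, C: 566×296/1192 = 140.5503
  Cat, A: 326×454/1192 = 124.1644
  Cat, B: 326×442/1192 = 120.8826
  Cat, C: 326×296/1192 = 80.9530
  Other, A: 300×454/1192 = 114.2617
  Other, B: 300×442/1192 = 111.2416
  Other, C: 300×296/1192 = 74.4966
Contributions (O − E)²/E:
  (204 − 215.5738)²/215.5738 = 0.6214
  (154 − 209.8758)²/209.8758 = 14.8760
  (208 − 140.5503)²/140.5503 = 32.3689
  (139 − 124.1644)²/124.1644 = 1.7726
  (136 − 120.8826)²/120.8826 = 1.8906
  (51 − 80.9530)²/80.9530 = 11.0828
  (111 − 114.2617)²/114.2617 = 0.0931
  (152 − 111.2416)²/111.2416 = 14.9337
  (37 − 74.4966)²/74.4966 = 18.8733
χ² = 0.6214 + 14.8760 + 32.3689 + 1.7726 + 1.8906 + 11.0828 + 0.0931 + 14.9337 + 18.8733 = 96.512
df = (3−1)(3−1) = 4. Since 96.512 > 13.277, reject the null hypothesis of independence at α = 0.01.

96.512; reject H₀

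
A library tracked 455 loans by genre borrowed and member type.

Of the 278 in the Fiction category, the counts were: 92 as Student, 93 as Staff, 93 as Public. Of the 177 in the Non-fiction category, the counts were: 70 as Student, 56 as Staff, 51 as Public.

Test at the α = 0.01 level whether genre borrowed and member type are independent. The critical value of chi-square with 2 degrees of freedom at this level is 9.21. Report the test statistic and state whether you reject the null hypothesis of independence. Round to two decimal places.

2.11; fail to reject H₀

Row totals: 278, 177. Column totals: 162, 149, 144. Grand total N = 455.
Expected counts (row total × column total / N):
  Fiction, Student: 278×162/455 = 98.980
  Fiction, Staff: 278×149/455 = 91.037
  Fiction, Public: 278×144/455 = 87.982
  Non-fiction, Student: 177×162/455 = 63.020
  Non-fiction, Staff: 177×149/455 = 57.963
  Non-fiction, Public: 177×144/455 = 56.018
Contributions (O − E)²/E:
  (92 − 98.980)²/98.980 = 0.4922
  (93 − 91.037)²/91.037 = 0.0423
  (93 − 87.982)²/87.982 = 0.2862
  (70 − 63.020)²/63.020 = 0.7731
  (56 − 57.963)²/57.963 = 0.0665
  (51 − 56.018)²/56.018 = 0.4495
χ² = 0.4922 + 0.0423 + 0.2862 + 0.7731 + 0.0665 + 0.4495 = 2.11
df = (2−1)(3−1) = 2. Since 2.11 < 9.21, fail to reject the null hypothesis of independence at α = 0.01.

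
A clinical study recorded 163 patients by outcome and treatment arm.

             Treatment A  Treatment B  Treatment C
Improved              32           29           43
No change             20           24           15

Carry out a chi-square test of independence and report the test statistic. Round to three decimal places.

Row totals: 104, 59. Column totals: 52, 53, 58. Grand total N = 163.
Expected counts (row total × column total / N):
  Improved, Treatment A: 104×52/163 = 33.1779
  Improved, Treatment B: 104×53/163 = 33.8160
  Improved, Treatment C: 104×58/163 = 37.0061
  No change, Treatment A: 59×52/163 = 18.8221
  No change, Treatment B: 59×53/163 = 19.1840
  No change, Treatment C: 59×58/163 = 20.9939
Contributions (O − E)²/E:
  (32 − 33.1779)²/33.1779 = 0.0418
  (29 − 33.8160)²/33.8160 = 0.6859
  (43 − 37.0061)²/37.0061 = 0.9708
  (20 − 18.8221)²/18.8221 = 0.0737
  (24 − 19.1840)²/19.1840 = 1.2090
  (15 − 20.9939)²/20.9939 = 1.7113
χ² = 0.0418 + 0.6859 + 0.9708 + 0.0737 + 1.2090 + 1.7113 = 4.693

4.693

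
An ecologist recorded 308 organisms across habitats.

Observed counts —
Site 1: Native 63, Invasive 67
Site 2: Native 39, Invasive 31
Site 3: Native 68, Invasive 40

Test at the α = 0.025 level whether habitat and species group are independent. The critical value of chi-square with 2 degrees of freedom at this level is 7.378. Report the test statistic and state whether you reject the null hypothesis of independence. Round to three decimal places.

5.026; fail to reject H₀

Row totals: 130, 70, 108. Column totals: 170, 138. Grand total N = 308.
Expected counts (row total × column total / N):
  Site 1, Native: 130×170/308 = 71.7532
  Site 1, Invasive: 130×138/308 = 58.2468
  Site 2, Native: 70×170/308 = 38.6364
  Site 2, Invasive: 70×138/308 = 31.3636
  Site 3, Native: 108×170/308 = 59.6104
  Site 3, Invasive: 108×138/308 = 48.3896
Contributions (O − E)²/E:
  (63 − 71.7532)²/71.7532 = 1.0678
  (67 − 58.2468)²/58.2468 = 1.3154
  (39 − 38.6364)²/38.6364 = 0.0034
  (31 − 31.3636)²/31.3636 = 0.0042
  (68 − 59.6104)²/59.6104 = 1.1808
  (40 − 48.3896)²/48.3896 = 1.4546
χ² = 1.0678 + 1.3154 + 0.0034 + 0.0042 + 1.1808 + 1.4546 = 5.026
df = (3−1)(2−1) = 2. Since 5.026 < 7.378, fail to reject the null hypothesis of independence at α = 0.025.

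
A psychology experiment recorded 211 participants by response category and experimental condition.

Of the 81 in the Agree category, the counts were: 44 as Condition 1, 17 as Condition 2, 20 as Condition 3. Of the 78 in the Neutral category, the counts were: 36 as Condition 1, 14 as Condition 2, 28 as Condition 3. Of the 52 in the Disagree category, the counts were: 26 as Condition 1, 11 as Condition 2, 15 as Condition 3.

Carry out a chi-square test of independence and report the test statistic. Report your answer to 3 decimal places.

Row totals: 81, 78, 52. Column totals: 106, 42, 63. Grand total N = 211.
Expected counts (row total × column total / N):
  Agree, Condition 1: 81×106/211 = 40.6919
  Agree, Condition 2: 81×42/211 = 16.1232
  Agree, Condition 3: 81×63/211 = 24.1848
  Neutral, Condition 1: 78×106/211 = 39.1848
  Neutral, Condition 2: 78×42/211 = 15.5261
  Neutral, Condition 3: 78×63/211 = 23.2891
  Disagree, Condition 1: 52×106/211 = 26.1232
  Disagree, Condition 2: 52×42/211 = 10.3507
  Disagree, Condition 3: 52×63/211 = 15.5261
Contributions (O − E)²/E:
  (44 − 40.6919)²/40.6919 = 0.2689
  (17 − 16.1232)²/16.1232 = 0.0477
  (20 − 24.1848)²/24.1848 = 0.7241
  (36 − 39.1848)²/39.1848 = 0.2588
  (14 − 15.5261)²/15.5261 = 0.1500
  (28 − 23.2891)²/23.2891 = 0.9529
  (26 − 26.1232)²/26.1232 = 0.0006
  (11 − 10.3507)²/10.3507 = 0.0407
  (15 − 15.5261)²/15.5261 = 0.0178
χ² = 0.2689 + 0.0477 + 0.7241 + 0.2588 + 0.1500 + 0.9529 + 0.0006 + 0.0407 + 0.0178 = 2.462

2.462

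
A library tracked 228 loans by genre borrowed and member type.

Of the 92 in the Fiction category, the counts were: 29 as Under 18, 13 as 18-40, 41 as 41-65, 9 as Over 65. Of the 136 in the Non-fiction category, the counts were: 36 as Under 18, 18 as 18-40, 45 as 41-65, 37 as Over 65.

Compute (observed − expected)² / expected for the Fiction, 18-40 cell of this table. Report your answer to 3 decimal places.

Row total (Fiction) = 92; column total (18-40) = 31; N = 228.
Expected count E = 92 × 31 / 228 = 12.5088.
Contribution = (O − E)²/E = (13 − 12.5088)² / 12.5088 = 0.019.

0.019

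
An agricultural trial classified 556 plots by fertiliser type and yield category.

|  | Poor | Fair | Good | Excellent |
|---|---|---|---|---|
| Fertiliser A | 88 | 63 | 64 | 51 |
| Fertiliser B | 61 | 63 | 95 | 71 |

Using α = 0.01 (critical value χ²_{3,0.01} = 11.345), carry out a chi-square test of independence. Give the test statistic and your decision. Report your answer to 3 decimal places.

13.204; reject H₀

Row totals: 266, 290. Column totals: 149, 126, 159, 122. Grand total N = 556.
Expected counts (row total × column total / N):
  Fertiliser A, Poor: 266×149/556 = 71.2842
  Fertiliser A, Fair: 266×126/556 = 60.2806
  Fertiliser A, Good: 266×159/556 = 76.0683
  Fertiliser A, Excellent: 266×122/556 = 58.3669
  Fertiliser B, Poor: 290×149/556 = 77.7158
  Fertiliser B, Fair: 290×126/556 = 65.7194
  Fertiliser B, Good: 290×159/556 = 82.9317
  Fertiliser B, Excellent: 290×122/556 = 63.6331
Contributions (O − E)²/E:
  (88 − 71.2842)²/71.2842 = 3.9198
  (63 − 60.2806)²/60.2806 = 0.1227
  (64 − 76.0683)²/76.0683 = 1.9146
  (51 − 58.3669)²/58.3669 = 0.9298
  (61 − 77.7158)²/77.7158 = 3.5954
  (63 − 65.7194)²/65.7194 = 0.1125
  (95 − 82.9317)²/82.9317 = 1.7562
  (71 − 63.6331)²/63.6331 = 0.8529
χ² = 3.9198 + 0.1227 + 1.9146 + 0.9298 + 3.5954 + 0.1125 + 1.7562 + 0.8529 = 13.204
df = (2−1)(4−1) = 3. Since 13.204 > 11.345, reject the null hypothesis of independence at α = 0.01.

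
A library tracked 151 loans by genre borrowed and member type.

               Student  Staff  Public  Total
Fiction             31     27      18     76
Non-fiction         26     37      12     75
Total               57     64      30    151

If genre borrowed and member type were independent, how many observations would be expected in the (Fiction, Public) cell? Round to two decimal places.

15.10

Row total (Fiction) = 76; column total (Public) = 30; grand total N = 151.
Expected count = (row total × column total) / N = 76 × 30 / 151 = 15.10.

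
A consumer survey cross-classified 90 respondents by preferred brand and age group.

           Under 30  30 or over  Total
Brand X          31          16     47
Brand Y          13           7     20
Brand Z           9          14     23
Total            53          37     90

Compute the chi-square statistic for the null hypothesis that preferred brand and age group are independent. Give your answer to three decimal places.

4.987

Grand total N = 90.
Expected counts (row total × column total / N):
  Brand X, Under 30: 47×53/90 = 27.6778
  Brand X, 30 or over: 47×37/90 = 19.3222
  Brand Y, Under 30: 20×53/90 = 11.7778
  Brand Y, 30 or over: 20×37/90 = 8.2222
  Brand Z, Under 30: 23×53/90 = 13.5444
  Brand Z, 30 or over: 23×37/90 = 9.4556
Contributions (O − E)²/E:
  (31 − 27.6778)²/27.6778 = 0.3988
  (16 − 19.3222)²/19.3222 = 0.5712
  (13 − 11.7778)²/11.7778 = 0.1268
  (7 − 8.2222)²/8.2222 = 0.1817
  (9 − 13.5444)²/13.5444 = 1.5247
  (14 − 9.4556)²/9.4556 = 2.1841
χ² = 0.3988 + 0.5712 + 0.1268 + 0.1817 + 1.5247 + 2.1841 = 4.987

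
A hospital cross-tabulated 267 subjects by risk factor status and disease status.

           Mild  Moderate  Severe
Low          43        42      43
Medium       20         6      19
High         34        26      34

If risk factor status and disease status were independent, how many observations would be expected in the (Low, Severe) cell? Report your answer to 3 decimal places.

Row total (Low) = 128; column total (Severe) = 96; grand total N = 267.
Expected count = (row total × column total) / N = 128 × 96 / 267 = 46.022.

46.022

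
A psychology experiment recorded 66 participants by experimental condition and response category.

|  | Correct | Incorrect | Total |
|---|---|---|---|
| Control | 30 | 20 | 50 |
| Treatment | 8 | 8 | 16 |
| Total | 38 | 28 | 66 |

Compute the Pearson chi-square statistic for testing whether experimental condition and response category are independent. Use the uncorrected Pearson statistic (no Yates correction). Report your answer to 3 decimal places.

Grand total N = 66.
Expected counts (row total × column total / N):
  Control, Correct: 50×38/66 = 28.7879
  Control, Incorrect: 50×28/66 = 21.2121
  Treatment, Correct: 16×38/66 = 9.2121
  Treatment, Incorrect: 16×28/66 = 6.7879
Contributions (O − E)²/E:
  (30 − 28.7879)²/28.7879 = 0.0510
  (20 − 21.2121)²/21.2121 = 0.0693
  (8 − 9.2121)²/9.2121 = 0.1595
  (8 − 6.7879)²/6.7879 = 0.2164
χ² = 0.0510 + 0.0693 + 0.1595 + 0.2164 = 0.496

0.496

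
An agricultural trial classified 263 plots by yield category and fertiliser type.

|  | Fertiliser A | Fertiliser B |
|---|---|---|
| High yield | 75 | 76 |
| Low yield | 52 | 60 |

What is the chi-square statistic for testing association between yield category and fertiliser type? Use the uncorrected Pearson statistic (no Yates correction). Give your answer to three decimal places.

Row totals: 151, 112. Column totals: 127, 136. Grand total N = 263.
Expected counts (row total × column total / N):
  High yield, Fertiliser A: 151×127/263 = 72.9163
  High yield, Fertiliser B: 151×136/263 = 78.0837
  Low yield, Fertiliser A: 112×127/263 = 54.0837
  Low yield, Fertiliser B: 112×136/263 = 57.9163
Contributions (O − E)²/E:
  (75 − 72.9163)²/72.9163 = 0.0595
  (76 − 78.0837)²/78.0837 = 0.0556
  (52 − 54.0837)²/54.0837 = 0.0803
  (60 − 57.9163)²/57.9163 = 0.0750
χ² = 0.0595 + 0.0556 + 0.0803 + 0.0750 = 0.270

0.270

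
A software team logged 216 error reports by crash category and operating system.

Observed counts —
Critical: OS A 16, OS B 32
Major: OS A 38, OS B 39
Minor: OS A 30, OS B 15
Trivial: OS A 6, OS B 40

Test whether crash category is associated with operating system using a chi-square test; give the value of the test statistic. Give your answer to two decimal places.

Row totals: 48, 77, 45, 46. Column totals: 90, 126. Grand total N = 216.
Expected counts (row total × column total / N):
  Critical, OS A: 48×90/216 = 20.0000
  Critical, OS B: 48×126/216 = 28.0000
  Major, OS A: 77×90/216 = 32.0833
  Major, OS B: 77×126/216 = 44.9167
  Minor, OS A: 45×90/216 = 18.7500
  Minor, OS B: 45×126/216 = 26.2500
  Trivial, OS A: 46×90/216 = 19.1667
  Trivial, OS B: 46×126/216 = 26.8333
Contributions (O − E)²/E:
  (16 − 20.0000)²/20.0000 = 0.8000
  (32 − 28.0000)²/28.0000 = 0.5714
  (38 − 32.0833)²/32.0833 = 1.0911
  (39 − 44.9167)²/44.9167 = 0.7794
  (30 − 18.7500)²/18.7500 = 6.7500
  (15 − 26.2500)²/26.2500 = 4.8214
  (6 − 19.1667)²/19.1667 = 9.0450
  (40 − 26.8333)²/26.8333 = 6.4607
χ² = 0.8000 + 0.5714 + 1.0911 + 0.7794 + 6.7500 + 4.8214 + 9.0450 + 6.4607 = 30.32

30.32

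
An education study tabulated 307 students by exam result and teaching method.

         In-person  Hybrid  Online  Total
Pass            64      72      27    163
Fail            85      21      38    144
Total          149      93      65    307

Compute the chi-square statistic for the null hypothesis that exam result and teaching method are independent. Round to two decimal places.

31.73

Grand total N = 307.
Expected counts (row total × column total / N):
  Pass, In-person: 163×149/307 = 79.111
  Pass, Hybrid: 163×93/307 = 49.378
  Pass, Online: 163×65/307 = 34.511
  Fail, In-person: 144×149/307 = 69.889
  Fail, Hybrid: 144×93/307 = 43.622
  Fail, Online: 144×65/307 = 30.489
Contributions (O − E)²/E:
  (64 − 79.111)²/79.111 = 2.8864
  (72 − 49.378)²/49.378 = 10.3640
  (27 − 34.511)²/34.511 = 1.6347
  (85 − 69.889)²/69.889 = 3.2672
  (21 − 43.622)²/43.622 = 11.7316
  (38 − 30.489)²/30.489 = 1.8503
χ² = 2.8864 + 10.3640 + 1.6347 + 3.2672 + 11.7316 + 1.8503 = 31.73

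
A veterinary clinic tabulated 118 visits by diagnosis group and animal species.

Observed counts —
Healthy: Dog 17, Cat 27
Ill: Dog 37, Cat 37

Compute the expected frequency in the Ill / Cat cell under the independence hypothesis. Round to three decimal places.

Row total (Ill) = 74; column total (Cat) = 64; grand total N = 118.
Expected count = (row total × column total) / N = 74 × 64 / 118 = 40.136.

40.136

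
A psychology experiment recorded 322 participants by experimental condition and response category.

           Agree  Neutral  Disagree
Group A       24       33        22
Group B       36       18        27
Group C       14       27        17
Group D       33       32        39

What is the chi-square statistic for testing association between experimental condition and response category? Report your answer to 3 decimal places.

Row totals: 79, 81, 58, 104. Column totals: 107, 110, 105. Grand total N = 322.
Expected counts (row total × column total / N):
  Group A, Agree: 79×107/322 = 26.25155
  Group A, Neutral: 79×110/322 = 26.98758
  Group A, Disagree: 79×105/322 = 25.76087
  Group B, Agree: 81×107/322 = 26.91615
  Group B, Neutral: 81×110/322 = 27.67081
  Group B, Disagree: 81×105/322 = 26.41304
  Group C, Agree: 58×107/322 = 19.27329
  Group C, Neutral: 58×110/322 = 19.81366
  Group C, Disagree: 58×105/322 = 18.91304
  Group D, Agree: 104×107/322 = 34.55901
  Group D, Neutral: 104×110/322 = 35.52795
  Group D, Disagree: 104×105/322 = 33.91304
Contributions (O − E)²/E:
  (24 − 26.25155)²/26.25155 = 0.1931
  (33 − 26.98758)²/26.98758 = 1.3395
  (22 − 25.76087)²/25.76087 = 0.5491
  (36 − 26.91615)²/26.91615 = 3.0657
  (18 − 27.67081)²/27.67081 = 3.3799
  (27 − 26.41304)²/26.41304 = 0.0130
  (14 − 19.27329)²/19.27329 = 1.4428
  (27 − 19.81366)²/19.81366 = 2.6065
  (17 − 18.91304)²/18.91304 = 0.1935
  (33 − 34.55901)²/34.55901 = 0.0703
  (32 − 35.52795)²/35.52795 = 0.3503
  (39 − 33.91304)²/33.91304 = 0.7630
χ² = 0.1931 + 1.3395 + 0.5491 + 3.0657 + 3.3799 + 0.0130 + 1.4428 + 2.6065 + 0.1935 + 0.0703 + 0.3503 + 0.7630 = 13.967

13.967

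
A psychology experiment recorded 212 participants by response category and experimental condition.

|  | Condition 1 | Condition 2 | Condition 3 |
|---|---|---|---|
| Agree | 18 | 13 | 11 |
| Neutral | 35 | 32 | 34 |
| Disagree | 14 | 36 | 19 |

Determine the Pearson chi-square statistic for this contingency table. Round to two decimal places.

10.79

Row totals: 42, 101, 69. Column totals: 67, 81, 64. Grand total N = 212.
Expected counts (row total × column total / N):
  Agree, Condition 1: 42×67/212 = 13.274
  Agree, Condition 2: 42×81/212 = 16.047
  Agree, Condition 3: 42×64/212 = 12.679
  Neutral, Condition 1: 101×67/212 = 31.920
  Neutral, Condition 2: 101×81/212 = 38.590
  Neutral, Condition 3: 101×64/212 = 30.491
  Disagree, Condition 1: 69×67/212 = 21.807
  Disagree, Condition 2: 69×81/212 = 26.363
  Disagree, Condition 3: 69×64/212 = 20.830
Contributions (O − E)²/E:
  (18 − 13.274)²/13.274 = 1.6826
  (13 − 16.047)²/16.047 = 0.5786
  (11 − 12.679)²/12.679 = 0.2223
  (35 − 31.920)²/31.920 = 0.2972
  (32 − 38.590)²/38.590 = 1.1254
  (34 − 30.491)²/30.491 = 0.4038
  (14 − 21.807)²/21.807 = 2.7949
  (36 − 26.363)²/26.363 = 3.5228
  (19 − 20.830)²/20.830 = 0.1608
χ² = 1.6826 + 0.5786 + 0.2223 + 0.2972 + 1.1254 + 0.4038 + 2.7949 + 3.5228 + 0.1608 = 10.79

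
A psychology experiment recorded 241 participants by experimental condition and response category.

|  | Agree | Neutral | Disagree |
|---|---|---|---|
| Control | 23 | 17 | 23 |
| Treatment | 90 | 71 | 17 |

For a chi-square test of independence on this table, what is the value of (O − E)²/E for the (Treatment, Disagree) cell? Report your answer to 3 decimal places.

Row total (Treatment) = 178; column total (Disagree) = 40; N = 241.
Expected count E = 178 × 40 / 241 = 29.5436.
Contribution = (O − E)²/E = (17 − 29.5436)² / 29.5436 = 5.326.

5.326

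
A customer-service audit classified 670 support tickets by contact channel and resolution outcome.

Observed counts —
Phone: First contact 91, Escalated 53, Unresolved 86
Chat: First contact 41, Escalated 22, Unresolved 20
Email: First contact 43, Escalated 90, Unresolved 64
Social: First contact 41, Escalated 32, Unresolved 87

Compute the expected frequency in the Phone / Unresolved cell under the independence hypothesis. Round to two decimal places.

88.22

Row total (Phone) = 230; column total (Unresolved) = 257; grand total N = 670.
Expected count = (row total × column total) / N = 230 × 257 / 670 = 88.22.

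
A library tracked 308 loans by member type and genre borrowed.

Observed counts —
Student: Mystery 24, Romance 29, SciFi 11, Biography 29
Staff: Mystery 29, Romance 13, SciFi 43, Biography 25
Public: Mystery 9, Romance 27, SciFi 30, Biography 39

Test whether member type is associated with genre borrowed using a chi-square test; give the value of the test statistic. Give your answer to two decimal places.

37.37

Row totals: 93, 110, 105. Column totals: 62, 69, 84, 93. Grand total N = 308.
Expected counts (row total × column total / N):
  Student, Mystery: 93×62/308 = 18.721
  Student, Romance: 93×69/308 = 20.834
  Student, SciFi: 93×84/308 = 25.364
  Student, Biography: 93×93/308 = 28.081
  Staff, Mystery: 110×62/308 = 22.143
  Staff, Romance: 110×69/308 = 24.643
  Staff, SciFi: 110×84/308 = 30.000
  Staff, Biography: 110×93/308 = 33.214
  Public, Mystery: 105×62/308 = 21.136
  Public, Romance: 105×69/308 = 23.523
  Public, SciFi: 105×84/308 = 28.636
  Public, Biography: 105×93/308 = 31.705
Contributions (O − E)²/E:
  (24 − 18.721)²/18.721 = 1.4886
  (29 − 20.834)²/20.834 = 3.2007
  (11 − 25.364)²/25.364 = 8.1345
  (29 − 28.081)²/28.081 = 0.0301
  (29 − 22.143)²/22.143 = 2.1234
  (13 − 24.643)²/24.643 = 5.5009
  (43 − 30.000)²/30.000 = 5.6333
  (25 − 33.214)²/33.214 = 2.0314
  (9 − 21.136)²/21.136 = 6.9683
  (27 − 23.523)²/23.523 = 0.5139
  (30 − 28.636)²/28.636 = 0.0650
  (39 − 31.705)²/31.705 = 1.6785
χ² = 1.4886 + 3.2007 + 8.1345 + 0.0301 + 2.1234 + 5.5009 + 5.6333 + 2.0314 + 6.9683 + 0.5139 + 0.0650 + 1.6785 = 37.37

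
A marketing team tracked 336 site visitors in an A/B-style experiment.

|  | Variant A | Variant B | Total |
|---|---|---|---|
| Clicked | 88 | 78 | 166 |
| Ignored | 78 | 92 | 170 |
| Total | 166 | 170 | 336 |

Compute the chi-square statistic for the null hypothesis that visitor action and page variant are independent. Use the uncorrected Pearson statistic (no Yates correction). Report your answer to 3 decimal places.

1.708

Grand total N = 336.
Expected counts (row total × column total / N):
  Clicked, Variant A: 166×166/336 = 82.0119
  Clicked, Variant B: 166×170/336 = 83.9881
  Ignored, Variant A: 170×166/336 = 83.9881
  Ignored, Variant B: 170×170/336 = 86.0119
Contributions (O − E)²/E:
  (88 − 82.0119)²/82.0119 = 0.4372
  (78 − 83.9881)²/83.9881 = 0.4269
  (78 − 83.9881)²/83.9881 = 0.4269
  (92 − 86.0119)²/86.0119 = 0.4169
χ² = 0.4372 + 0.4269 + 0.4269 + 0.4169 = 1.708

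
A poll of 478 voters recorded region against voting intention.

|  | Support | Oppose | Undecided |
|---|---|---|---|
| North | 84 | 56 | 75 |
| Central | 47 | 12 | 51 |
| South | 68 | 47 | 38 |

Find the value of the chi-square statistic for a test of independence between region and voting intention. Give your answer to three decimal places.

Row totals: 215, 110, 153. Column totals: 199, 115, 164. Grand total N = 478.
Expected counts (row total × column total / N):
  North, Support: 215×199/478 = 89.5084
  North, Oppose: 215×115/478 = 51.7259
  North, Undecided: 215×164/478 = 73.7657
  Central, Support: 110×199/478 = 45.7950
  Central, Oppose: 110×115/478 = 26.4644
  Central, Undecided: 110×164/478 = 37.7406
  South, Support: 153×199/478 = 63.6967
  South, Oppose: 153×115/478 = 36.8096
  South, Undecided: 153×164/478 = 52.4937
Contributions (O − E)²/E:
  (84 − 89.5084)²/89.5084 = 0.3390
  (56 − 51.7259)²/51.7259 = 0.3532
  (75 − 73.7657)²/73.7657 = 0.0207
  (47 − 45.7950)²/45.7950 = 0.0317
  (12 − 26.4644)²/26.4644 = 7.9057
  (51 − 37.7406)²/37.7406 = 4.6584
  (68 − 63.6967)²/63.6967 = 0.2907
  (47 − 36.8096)²/36.8096 = 2.8211
  (38 − 52.4937)²/52.4937 = 4.0018
χ² = 0.3390 + 0.3532 + 0.0207 + 0.0317 + 7.9057 + 4.6584 + 0.2907 + 2.8211 + 4.0018 = 20.422

20.422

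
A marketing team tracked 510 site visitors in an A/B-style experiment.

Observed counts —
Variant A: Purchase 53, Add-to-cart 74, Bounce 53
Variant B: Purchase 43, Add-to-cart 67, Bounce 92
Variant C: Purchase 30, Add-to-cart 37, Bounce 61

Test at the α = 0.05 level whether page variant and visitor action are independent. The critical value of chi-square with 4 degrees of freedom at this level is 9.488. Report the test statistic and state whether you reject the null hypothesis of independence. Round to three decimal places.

Row totals: 180, 202, 128. Column totals: 126, 178, 206. Grand total N = 510.
Expected counts (row total × column total / N):
  Variant A, Purchase: 180×126/510 = 44.4706
  Variant A, Add-to-cart: 180×178/510 = 62.8235
  Variant A, Bounce: 180×206/510 = 72.7059
  Variant B, Purchase: 202×126/510 = 49.9059
  Variant B, Add-to-cart: 202×178/510 = 70.5020
  Variant B, Bounce: 202×206/510 = 81.5922
  Variant C, Purchase: 128×126/510 = 31.6235
  Variant C, Add-to-cart: 128×178/510 = 44.6745
  Variant C, Bounce: 128×206/510 = 51.7020
Contributions (O − E)²/E:
  (53 − 44.4706)²/44.4706 = 1.6359
  (74 − 62.8235)²/62.8235 = 1.9883
  (53 − 72.7059)²/72.7059 = 5.3410
  (43 − 49.9059)²/49.9059 = 0.9556
  (67 − 70.5020)²/70.5020 = 0.1740
  (92 − 81.5922)²/81.5922 = 1.3276
  (30 − 31.6235)²/31.6235 = 0.0833
  (37 − 44.6745)²/44.6745 = 1.3184
  (61 − 51.7020)²/51.7020 = 1.6721
χ² = 1.6359 + 1.9883 + 5.3410 + 0.9556 + 0.1740 + 1.3276 + 0.0833 + 1.3184 + 1.6721 = 14.496
df = (3−1)(3−1) = 4. Since 14.496 > 9.488, reject the null hypothesis of independence at α = 0.05.

14.496; reject H₀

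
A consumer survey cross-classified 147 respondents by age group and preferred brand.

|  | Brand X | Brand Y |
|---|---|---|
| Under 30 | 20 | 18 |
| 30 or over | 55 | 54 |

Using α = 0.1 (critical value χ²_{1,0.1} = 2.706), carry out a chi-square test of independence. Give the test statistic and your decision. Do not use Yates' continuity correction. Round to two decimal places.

Row totals: 38, 109. Column totals: 75, 72. Grand total N = 147.
Expected counts (row total × column total / N):
  Under 30, Brand X: 38×75/147 = 19.388
  Under 30, Brand Y: 38×72/147 = 18.612
  30 or over, Brand X: 109×75/147 = 55.612
  30 or over, Brand Y: 109×72/147 = 53.388
Contributions (O − E)²/E:
  (20 − 19.388)²/19.388 = 0.0193
  (18 − 18.612)²/18.612 = 0.0201
  (55 − 55.612)²/55.612 = 0.0067
  (54 − 53.388)²/53.388 = 0.0070
χ² = 0.0193 + 0.0201 + 0.0067 + 0.0070 = 0.05
df = (2−1)(2−1) = 1. Since 0.05 < 2.706, fail to reject the null hypothesis of independence at α = 0.1.

0.05; fail to reject H₀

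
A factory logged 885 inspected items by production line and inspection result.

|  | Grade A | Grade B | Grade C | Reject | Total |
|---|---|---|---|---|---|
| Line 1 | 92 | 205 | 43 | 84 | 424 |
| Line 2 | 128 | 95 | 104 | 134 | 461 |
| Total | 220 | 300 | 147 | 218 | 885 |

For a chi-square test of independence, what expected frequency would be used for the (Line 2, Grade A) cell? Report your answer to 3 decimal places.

114.599

Row total (Line 2) = 461; column total (Grade A) = 220; grand total N = 885.
Expected count = (row total × column total) / N = 461 × 220 / 885 = 114.599.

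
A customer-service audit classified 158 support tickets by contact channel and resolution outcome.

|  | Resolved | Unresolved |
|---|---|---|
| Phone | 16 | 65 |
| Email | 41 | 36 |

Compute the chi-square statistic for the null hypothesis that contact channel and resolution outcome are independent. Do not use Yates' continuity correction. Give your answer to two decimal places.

19.20

Row totals: 81, 77. Column totals: 57, 101. Grand total N = 158.
Expected counts (row total × column total / N):
  Phone, Resolved: 81×57/158 = 29.222
  Phone, Unresolved: 81×101/158 = 51.778
  Email, Resolved: 77×57/158 = 27.778
  Email, Unresolved: 77×101/158 = 49.222
Contributions (O − E)²/E:
  (16 − 29.222)²/29.222 = 5.9825
  (65 − 51.778)²/51.778 = 3.3764
  (41 − 27.778)²/27.778 = 6.2935
  (36 − 49.222)²/49.222 = 3.5517
χ² = 5.9825 + 3.3764 + 6.2935 + 3.5517 = 19.20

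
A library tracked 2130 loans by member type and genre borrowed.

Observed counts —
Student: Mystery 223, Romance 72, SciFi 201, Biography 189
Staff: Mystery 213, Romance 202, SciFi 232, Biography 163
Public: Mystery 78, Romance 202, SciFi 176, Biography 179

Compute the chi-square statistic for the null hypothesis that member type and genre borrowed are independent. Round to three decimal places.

Row totals: 685, 810, 635. Column totals: 514, 476, 609, 531. Grand total N = 2130.
Expected counts (row total × column total / N):
  Student, Mystery: 685×514/2130 = 165.30047
  Student, Romance: 685×476/2130 = 153.07981
  Student, SciFi: 685×609/2130 = 195.85211
  Student, Biography: 685×531/2130 = 170.76761
  Staff, Mystery: 810×514/2130 = 195.46479
  Staff, Romance: 810×476/2130 = 181.01408
  Staff, SciFi: 810×609/2130 = 231.59155
  Staff, Biography: 810×531/2130 = 201.92958
  Public, Mystery: 635×514/2130 = 153.23474
  Public, Romance: 635×476/2130 = 141.90610
  Public, SciFi: 635×609/2130 = 181.55634
  Public, Biography: 635×531/2130 = 158.30282
Contributions (O − E)²/E:
  (223 − 165.30047)²/165.30047 = 20.1405
  (72 − 153.07981)²/153.07981 = 42.9445
  (201 − 195.85211)²/195.85211 = 0.1353
  (189 − 170.76761)²/170.76761 = 1.9466
  (213 − 195.46479)²/195.46479 = 1.5731
  (202 − 181.01408)²/181.01408 = 2.4330
  (232 − 231.59155)²/231.59155 = 0.0007
  (163 − 201.92958)²/201.92958 = 7.5052
  (78 − 153.23474)²/153.23474 = 36.9385
  (202 − 141.90610)²/141.90610 = 25.4484
  (176 − 181.55634)²/181.55634 = 0.1700
  (179 − 158.30282)²/158.30282 = 2.7060
χ² = 20.1405 + 42.9445 + 0.1353 + 1.9466 + 1.5731 + 2.4330 + 0.0007 + 7.5052 + 36.9385 + 25.4484 + 0.1700 + 2.7060 = 141.942

141.942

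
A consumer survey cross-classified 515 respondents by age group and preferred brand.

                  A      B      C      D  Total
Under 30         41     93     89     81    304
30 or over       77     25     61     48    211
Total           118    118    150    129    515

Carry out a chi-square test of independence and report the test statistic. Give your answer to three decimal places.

48.630

Grand total N = 515.
Expected counts (row total × column total / N):
  Under 30, A: 304×118/515 = 69.6544
  Under 30, B: 304×118/515 = 69.6544
  Under 30, C: 304×150/515 = 88.5437
  Under 30, D: 304×129/515 = 76.1476
  30 or over, A: 211×118/515 = 48.3456
  30 or over, B: 211×118/515 = 48.3456
  30 or over, C: 211×150/515 = 61.4563
  30 or over, D: 211×129/515 = 52.8524
Contributions (O − E)²/E:
  (41 − 69.6544)²/69.6544 = 11.7878
  (93 − 69.6544)²/69.6544 = 7.8246
  (89 − 88.5437)²/88.5437 = 0.0024
  (81 − 76.1476)²/76.1476 = 0.3092
  (77 − 48.3456)²/48.3456 = 16.9834
  (25 − 48.3456)²/48.3456 = 11.2734
  (61 − 61.4563)²/61.4563 = 0.0034
  (48 − 52.8524)²/52.8524 = 0.4455
χ² = 11.7878 + 7.8246 + 0.0024 + 0.3092 + 16.9834 + 11.2734 + 0.0034 + 0.4455 = 48.630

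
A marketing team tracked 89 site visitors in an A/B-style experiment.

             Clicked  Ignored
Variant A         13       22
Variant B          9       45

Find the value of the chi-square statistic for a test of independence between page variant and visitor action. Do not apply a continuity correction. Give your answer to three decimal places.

4.785

Row totals: 35, 54. Column totals: 22, 67. Grand total N = 89.
Expected counts (row total × column total / N):
  Variant A, Clicked: 35×22/89 = 8.6517
  Variant A, Ignored: 35×67/89 = 26.3483
  Variant B, Clicked: 54×22/89 = 13.3483
  Variant B, Ignored: 54×67/89 = 40.6517
Contributions (O − E)²/E:
  (13 − 8.6517)²/8.6517 = 2.1854
  (22 − 26.3483)²/26.3483 = 0.7176
  (9 − 13.3483)²/13.3483 = 1.4165
  (45 − 40.6517)²/40.6517 = 0.4651
χ² = 2.1854 + 0.7176 + 1.4165 + 0.4651 = 4.785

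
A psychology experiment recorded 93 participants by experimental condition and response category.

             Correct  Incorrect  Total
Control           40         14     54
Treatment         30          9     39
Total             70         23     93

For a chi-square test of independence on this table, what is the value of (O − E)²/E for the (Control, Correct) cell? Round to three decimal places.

Row total (Control) = 54; column total (Correct) = 70; N = 93.
Expected count E = 54 × 70 / 93 = 40.6452.
Contribution = (O − E)²/E = (40 − 40.6452)² / 40.6452 = 0.010.

0.010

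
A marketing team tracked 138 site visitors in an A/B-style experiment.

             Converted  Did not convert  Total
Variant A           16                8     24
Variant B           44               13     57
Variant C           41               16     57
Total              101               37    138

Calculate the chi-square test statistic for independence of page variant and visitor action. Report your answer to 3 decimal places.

1.032

Grand total N = 138.
Expected counts (row total × column total / N):
  Variant A, Converted: 24×101/138 = 17.5652
  Variant A, Did not convert: 24×37/138 = 6.4348
  Variant B, Converted: 57×101/138 = 41.7174
  Variant B, Did not convert: 57×37/138 = 15.2826
  Variant C, Converted: 57×101/138 = 41.7174
  Variant C, Did not convert: 57×37/138 = 15.2826
Contributions (O − E)²/E:
  (16 − 17.5652)²/17.5652 = 0.1395
  (8 − 6.4348)²/6.4348 = 0.3807
  (44 − 41.7174)²/41.7174 = 0.1249
  (13 − 15.2826)²/15.2826 = 0.3409
  (41 − 41.7174)²/41.7174 = 0.0123
  (16 − 15.2826)²/15.2826 = 0.0337
χ² = 0.1395 + 0.3807 + 0.1249 + 0.3409 + 0.0123 + 0.0337 = 1.032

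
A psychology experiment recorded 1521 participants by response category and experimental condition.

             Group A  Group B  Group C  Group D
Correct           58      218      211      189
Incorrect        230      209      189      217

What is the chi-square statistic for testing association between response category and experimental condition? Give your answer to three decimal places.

88.366

Row totals: 676, 845. Column totals: 288, 427, 400, 406. Grand total N = 1521.
Expected counts (row total × column total / N):
  Correct, Group A: 676×288/1521 = 128.0000
  Correct, Group B: 676×427/1521 = 189.7778
  Correct, Group C: 676×400/1521 = 177.7778
  Correct, Group D: 676×406/1521 = 180.4444
  Incorrect, Group A: 845×288/1521 = 160.0000
  Incorrect, Group B: 845×427/1521 = 237.2222
  Incorrect, Group C: 845×400/1521 = 222.2222
  Incorrect, Group D: 845×406/1521 = 225.5556
Contributions (O − E)²/E:
  (58 − 128.0000)²/128.0000 = 38.2813
  (218 − 189.7778)²/189.7778 = 4.1970
  (211 − 177.7778)²/177.7778 = 6.2084
  (189 − 180.4444)²/180.4444 = 0.4057
  (230 − 160.0000)²/160.0000 = 30.6250
  (209 − 237.2222)²/237.2222 = 3.3576
  (189 − 222.2222)²/222.2222 = 4.9667
  (217 − 225.5556)²/225.5556 = 0.3245
χ² = 38.2813 + 4.1970 + 6.2084 + 0.4057 + 30.6250 + 3.3576 + 4.9667 + 0.3245 = 88.366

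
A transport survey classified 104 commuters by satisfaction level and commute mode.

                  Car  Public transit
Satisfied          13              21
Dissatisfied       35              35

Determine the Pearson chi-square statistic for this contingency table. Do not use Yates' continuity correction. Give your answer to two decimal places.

Row totals: 34, 70. Column totals: 48, 56. Grand total N = 104.
Expected counts (row total × column total / N):
  Satisfied, Car: 34×48/104 = 15.692
  Satisfied, Public transit: 34×56/104 = 18.308
  Dissatisfied, Car: 70×48/104 = 32.308
  Dissatisfied, Public transit: 70×56/104 = 37.692
Contributions (O − E)²/E:
  (13 − 15.692)²/15.692 = 0.4618
  (21 − 18.308)²/18.308 = 0.3958
  (35 − 32.308)²/32.308 = 0.2243
  (35 − 37.692)²/37.692 = 0.1923
χ² = 0.4618 + 0.3958 + 0.2243 + 0.1923 = 1.27

1.27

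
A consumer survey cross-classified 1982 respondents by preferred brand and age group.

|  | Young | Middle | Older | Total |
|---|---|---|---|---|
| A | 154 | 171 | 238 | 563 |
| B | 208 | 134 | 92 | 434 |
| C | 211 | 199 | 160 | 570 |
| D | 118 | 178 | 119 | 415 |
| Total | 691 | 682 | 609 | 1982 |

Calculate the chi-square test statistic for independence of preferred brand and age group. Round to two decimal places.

88.12

Grand total N = 1982.
Expected counts (row total × column total / N):
  A, Young: 563×691/1982 = 196.283
  A, Middle: 563×682/1982 = 193.727
  A, Older: 563×609/1982 = 172.990
  B, Young: 434×691/1982 = 151.309
  B, Middle: 434×682/1982 = 149.338
  B, Older: 434×609/1982 = 133.353
  C, Young: 570×691/1982 = 198.724
  C, Middle: 570×682/1982 = 196.135
  C, Older: 570×609/1982 = 175.141
  D, Young: 415×691/1982 = 144.685
  D, Middle: 415×682/1982 = 142.800
  D, Older: 415×609/1982 = 127.515
Contributions (O − E)²/E:
  (154 − 196.283)²/196.283 = 9.1085
  (171 − 193.727)²/193.727 = 2.6662
  (238 − 172.990)²/172.990 = 24.4309
  (208 − 151.309)²/151.309 = 21.2404
  (134 − 149.338)²/149.338 = 1.5753
  (92 − 133.353)²/133.353 = 12.8236
  (211 − 198.724)²/198.724 = 0.7583
  (199 − 196.135)²/196.135 = 0.0418
  (160 − 175.141)²/175.141 = 1.3089
  (118 − 144.685)²/144.685 = 4.9217
  (178 − 142.800)²/142.800 = 8.6768
  (119 − 127.515)²/127.515 = 0.5686
χ² = 9.1085 + 2.6662 + 24.4309 + 21.2404 + 1.5753 + 12.8236 + 0.7583 + 0.0418 + 1.3089 + 4.9217 + 8.6768 + 0.5686 = 88.12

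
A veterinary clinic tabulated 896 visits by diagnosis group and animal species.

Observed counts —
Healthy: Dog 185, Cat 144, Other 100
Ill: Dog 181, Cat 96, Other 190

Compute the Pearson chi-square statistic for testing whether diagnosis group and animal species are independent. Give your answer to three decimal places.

36.028

Row totals: 429, 467. Column totals: 366, 240, 290. Grand total N = 896.
Expected counts (row total × column total / N):
  Healthy, Dog: 429×366/896 = 175.2388
  Healthy, Cat: 429×240/896 = 114.9107
  Healthy, Other: 429×290/896 = 138.8504
  Ill, Dog: 467×366/896 = 190.7612
  Ill, Cat: 467×240/896 = 125.0893
  Ill, Other: 467×290/896 = 151.1496
Contributions (O − E)²/E:
  (185 − 175.2388)²/175.2388 = 0.5437
  (144 − 114.9107)²/114.9107 = 7.3639
  (100 − 138.8504)²/138.8504 = 10.8704
  (181 − 190.7612)²/190.7612 = 0.4995
  (96 − 125.0893)²/125.0893 = 6.7647
  (190 − 151.1496)²/151.1496 = 9.9858
χ² = 0.5437 + 7.3639 + 10.8704 + 0.4995 + 6.7647 + 9.9858 = 36.028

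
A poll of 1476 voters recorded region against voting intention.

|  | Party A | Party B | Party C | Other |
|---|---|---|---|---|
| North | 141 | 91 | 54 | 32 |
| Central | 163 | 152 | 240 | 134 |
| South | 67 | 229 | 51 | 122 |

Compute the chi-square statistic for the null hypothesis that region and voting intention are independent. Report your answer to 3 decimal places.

233.501

Row totals: 318, 689, 469. Column totals: 371, 472, 345, 288. Grand total N = 1476.
Expected counts (row total × column total / N):
  North, Party A: 318×371/1476 = 79.9309
  North, Party B: 318×472/1476 = 101.6911
  North, Party C: 318×345/1476 = 74.3293
  North, Other: 318×288/1476 = 62.0488
  Central, Party A: 689×371/1476 = 173.1836
  Central, Party B: 689×472/1476 = 220.3306
  Central, Party C: 689×345/1476 = 161.0467
  Central, Other: 689×288/1476 = 134.4390
  South, Party A: 469×371/1476 = 117.8855
  South, Party B: 469×472/1476 = 149.9783
  South, Party C: 469×345/1476 = 109.6240
  South, Other: 469×288/1476 = 91.5122
Contributions (O − E)²/E:
  (141 − 79.9309)²/79.9309 = 46.6582
  (91 − 101.6911)²/101.6911 = 1.1240
  (54 − 74.3293)²/74.3293 = 5.5601
  (32 − 62.0488)²/62.0488 = 14.5519
  (163 − 173.1836)²/173.1836 = 0.5988
  (152 − 220.3306)²/220.3306 = 21.1912
  (240 − 161.0467)²/161.0467 = 38.7069
  (134 − 134.4390)²/134.4390 = 0.0014
  (67 − 117.8855)²/117.8855 = 21.9648
  (229 − 149.9783)²/149.9783 = 41.6356
  (51 − 109.6240)²/109.6240 = 31.3506
  (122 − 91.5122)²/91.5122 = 10.1572
χ² = 46.6582 + 1.1240 + 5.5601 + 14.5519 + 0.5988 + 21.1912 + 38.7069 + 0.0014 + 21.9648 + 41.6356 + 31.3506 + 10.1572 = 233.501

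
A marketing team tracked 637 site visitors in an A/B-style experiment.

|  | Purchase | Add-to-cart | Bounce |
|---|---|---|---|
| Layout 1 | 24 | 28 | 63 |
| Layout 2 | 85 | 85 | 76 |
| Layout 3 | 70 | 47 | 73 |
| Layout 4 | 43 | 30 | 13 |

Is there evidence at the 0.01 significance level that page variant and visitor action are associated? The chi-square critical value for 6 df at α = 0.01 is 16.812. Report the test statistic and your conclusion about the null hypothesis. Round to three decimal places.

41.876; reject H₀

Row totals: 115, 246, 190, 86. Column totals: 222, 190, 225. Grand total N = 637.
Expected counts (row total × column total / N):
  Layout 1, Purchase: 115×222/637 = 40.0785
  Layout 1, Add-to-cart: 115×190/637 = 34.3014
  Layout 1, Bounce: 115×225/637 = 40.6201
  Layout 2, Purchase: 246×222/637 = 85.7331
  Layout 2, Add-to-cart: 246×190/637 = 73.3752
  Layout 2, Bounce: 246×225/637 = 86.8917
  Layout 3, Purchase: 190×222/637 = 66.2166
  Layout 3, Add-to-cart: 190×190/637 = 56.6719
  Layout 3, Bounce: 190×225/637 = 67.1115
  Layout 4, Purchase: 86×222/637 = 29.9717
  Layout 4, Add-to-cart: 86×190/637 = 25.6515
  Layout 4, Bounce: 86×225/637 = 30.3768
Contributions (O − E)²/E:
  (24 − 40.0785)²/40.0785 = 6.4503
  (28 − 34.3014)²/34.3014 = 1.1576
  (63 − 40.6201)²/40.6201 = 12.3303
  (85 − 85.7331)²/85.7331 = 0.0063
  (85 − 73.3752)²/73.3752 = 1.8417
  (76 − 86.8917)²/86.8917 = 1.3653
  (70 − 66.2166)²/66.2166 = 0.2162
  (47 − 56.6719)²/56.6719 = 1.6507
  (73 − 67.1115)²/67.1115 = 0.5167
  (43 − 29.9717)²/29.9717 = 5.6632
  (30 − 25.6515)²/25.6515 = 0.7372
  (13 − 30.3768)²/30.3768 = 9.9403
χ² = 6.4503 + 1.1576 + 12.3303 + 0.0063 + 1.8417 + 1.3653 + 0.2162 + 1.6507 + 0.5167 + 5.6632 + 0.7372 + 9.9403 = 41.876
df = (4−1)(3−1) = 6. Since 41.876 > 16.812, reject the null hypothesis of independence at α = 0.01.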